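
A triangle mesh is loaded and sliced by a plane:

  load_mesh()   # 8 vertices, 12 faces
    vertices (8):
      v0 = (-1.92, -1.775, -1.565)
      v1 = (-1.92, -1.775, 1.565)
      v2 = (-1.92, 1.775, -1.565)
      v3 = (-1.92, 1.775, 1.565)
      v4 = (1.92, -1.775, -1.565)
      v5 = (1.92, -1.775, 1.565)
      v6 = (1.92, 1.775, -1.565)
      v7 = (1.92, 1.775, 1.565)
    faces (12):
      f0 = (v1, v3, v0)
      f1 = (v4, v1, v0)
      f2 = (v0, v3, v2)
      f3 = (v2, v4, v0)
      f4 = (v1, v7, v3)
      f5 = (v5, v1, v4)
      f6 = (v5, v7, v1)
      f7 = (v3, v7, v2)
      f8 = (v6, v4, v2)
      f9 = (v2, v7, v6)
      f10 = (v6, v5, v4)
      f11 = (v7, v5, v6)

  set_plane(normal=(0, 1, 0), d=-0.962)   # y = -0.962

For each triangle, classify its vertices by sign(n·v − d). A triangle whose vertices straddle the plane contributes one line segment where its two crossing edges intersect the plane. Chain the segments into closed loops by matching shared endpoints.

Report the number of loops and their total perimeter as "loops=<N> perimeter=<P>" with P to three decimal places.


loops=1 perimeter=13.940

Straddling triangles (8 of 12):
  (v1,v3,v0) [-+-] → (-1.92, -0.962, 1.565)–(-1.92, -0.962, -0.848186)  len=2.4132
  (v0,v3,v2) [-++] → (-1.92, -0.962, -0.848186)–(-1.92, -0.962, -1.565)  len=0.7168
  (v2,v4,v0) [+--] → (1.04059, -0.962, -1.565)–(-1.92, -0.962, -1.565)  len=2.9606
  (v1,v7,v3) [-++] → (-1.04059, -0.962, 1.565)–(-1.92, -0.962, 1.565)  len=0.8794
  (v5,v7,v1) [-+-] → (1.92, -0.962, 1.565)–(-1.04059, -0.962, 1.565)  len=2.9606
  (v6,v4,v2) [+-+] → (1.92, -0.962, -1.565)–(1.04059, -0.962, -1.565)  len=0.8794
  (v6,v5,v4) [+--] → (1.92, -0.962, 0.848186)–(1.92, -0.962, -1.565)  len=2.4132
  (v7,v5,v6) [+-+] → (1.92, -0.962, 1.565)–(1.92, -0.962, 0.848186)  len=0.7168

Chained into 1 loop(s):
  loop 1: 8 segments, perimeter = 13.9400
Total perimeter = 13.940


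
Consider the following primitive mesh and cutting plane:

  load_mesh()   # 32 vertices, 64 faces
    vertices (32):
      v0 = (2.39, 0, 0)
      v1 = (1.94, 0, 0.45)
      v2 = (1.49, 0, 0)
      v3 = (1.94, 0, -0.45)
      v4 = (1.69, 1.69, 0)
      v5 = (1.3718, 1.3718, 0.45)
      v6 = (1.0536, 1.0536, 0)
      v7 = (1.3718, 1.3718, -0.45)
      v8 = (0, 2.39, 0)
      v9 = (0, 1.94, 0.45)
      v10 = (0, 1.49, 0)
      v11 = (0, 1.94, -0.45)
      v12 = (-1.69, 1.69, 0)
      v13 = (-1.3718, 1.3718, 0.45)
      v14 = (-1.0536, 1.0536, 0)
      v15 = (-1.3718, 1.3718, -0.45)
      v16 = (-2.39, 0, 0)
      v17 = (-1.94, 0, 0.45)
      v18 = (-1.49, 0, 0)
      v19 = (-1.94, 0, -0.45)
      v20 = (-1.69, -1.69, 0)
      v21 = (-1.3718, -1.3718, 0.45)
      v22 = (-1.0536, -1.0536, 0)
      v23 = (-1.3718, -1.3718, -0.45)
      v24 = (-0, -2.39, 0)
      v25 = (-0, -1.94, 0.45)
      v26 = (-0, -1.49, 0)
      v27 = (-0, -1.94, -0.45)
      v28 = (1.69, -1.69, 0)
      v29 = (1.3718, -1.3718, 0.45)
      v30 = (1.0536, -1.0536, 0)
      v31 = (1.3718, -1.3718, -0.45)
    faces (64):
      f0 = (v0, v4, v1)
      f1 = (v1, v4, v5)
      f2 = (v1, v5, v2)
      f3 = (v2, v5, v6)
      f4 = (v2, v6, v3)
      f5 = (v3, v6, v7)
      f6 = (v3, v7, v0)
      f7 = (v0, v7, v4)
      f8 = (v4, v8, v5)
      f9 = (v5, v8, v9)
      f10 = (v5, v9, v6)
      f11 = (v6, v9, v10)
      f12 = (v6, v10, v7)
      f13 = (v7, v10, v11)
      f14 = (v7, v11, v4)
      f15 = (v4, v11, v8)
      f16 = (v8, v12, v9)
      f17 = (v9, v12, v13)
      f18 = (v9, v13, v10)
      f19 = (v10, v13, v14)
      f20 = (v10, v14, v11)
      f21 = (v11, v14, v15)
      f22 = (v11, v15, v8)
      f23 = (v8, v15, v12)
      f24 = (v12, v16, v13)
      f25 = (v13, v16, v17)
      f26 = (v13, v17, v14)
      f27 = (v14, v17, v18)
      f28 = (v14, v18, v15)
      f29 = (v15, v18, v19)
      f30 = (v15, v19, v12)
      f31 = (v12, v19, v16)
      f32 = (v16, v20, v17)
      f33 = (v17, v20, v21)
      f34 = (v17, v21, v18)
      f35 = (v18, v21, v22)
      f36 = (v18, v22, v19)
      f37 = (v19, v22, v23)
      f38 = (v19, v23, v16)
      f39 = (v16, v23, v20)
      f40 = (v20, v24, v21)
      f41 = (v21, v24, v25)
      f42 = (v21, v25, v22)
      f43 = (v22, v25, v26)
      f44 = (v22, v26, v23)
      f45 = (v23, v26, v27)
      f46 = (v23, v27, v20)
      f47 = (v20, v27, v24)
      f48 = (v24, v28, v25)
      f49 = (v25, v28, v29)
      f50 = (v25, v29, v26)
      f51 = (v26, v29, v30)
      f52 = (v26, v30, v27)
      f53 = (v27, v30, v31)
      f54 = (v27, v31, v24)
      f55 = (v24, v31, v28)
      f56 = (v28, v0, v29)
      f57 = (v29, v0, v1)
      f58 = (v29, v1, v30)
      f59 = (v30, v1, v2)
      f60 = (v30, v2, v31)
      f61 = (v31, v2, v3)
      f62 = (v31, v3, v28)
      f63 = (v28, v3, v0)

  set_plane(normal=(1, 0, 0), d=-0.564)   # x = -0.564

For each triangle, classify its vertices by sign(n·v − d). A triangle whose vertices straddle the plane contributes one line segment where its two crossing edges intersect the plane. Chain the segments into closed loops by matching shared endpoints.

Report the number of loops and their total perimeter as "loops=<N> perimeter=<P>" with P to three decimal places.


loops=2 perimeter=5.091

Straddling triangles (16 of 64):
  (v8,v12,v9) [+-+] → (-0.564, 2.15639, 0)–(-0.564, 1.85657, 0.299822)  len=0.4240
  (v9,v12,v13) [+--] → (-0.564, 1.85657, 0.299822)–(-0.564, 1.70639, 0.45)  len=0.2124
  (v9,v13,v10) [+-+] → (-0.564, 1.70639, 0.45)–(-0.564, 1.4414, 0.185012)  len=0.3747
  (v10,v13,v14) [+--] → (-0.564, 1.4414, 0.185012)–(-0.564, 1.25639, 0)  len=0.2616
  (v10,v14,v11) [+-+] → (-0.564, 1.25639, 0)–(-0.564, 1.4655, -0.209112)  len=0.2957
  (v11,v14,v15) [+--] → (-0.564, 1.4655, -0.209112)–(-0.564, 1.70639, -0.45)  len=0.3407
  (v11,v15,v8) [+-+] → (-0.564, 1.70639, -0.45)–(-0.564, 1.97138, -0.185012)  len=0.3747
  (v8,v15,v12) [+--] → (-0.564, 1.97138, -0.185012)–(-0.564, 2.15639, 0)  len=0.2616
  (v20,v24,v21) [-+-] → (-0.564, -2.15639, 0)–(-0.564, -1.97138, 0.185012)  len=0.2616
  (v21,v24,v25) [-++] → (-0.564, -1.97138, 0.185012)–(-0.564, -1.70639, 0.45)  len=0.3747
  (v21,v25,v22) [-+-] → (-0.564, -1.70639, 0.45)–(-0.564, -1.4655, 0.209112)  len=0.3407
  (v22,v25,v26) [-++] → (-0.564, -1.4655, 0.209112)–(-0.564, -1.25639, 0)  len=0.2957
  (v22,v26,v23) [-+-] → (-0.564, -1.25639, 0)–(-0.564, -1.4414, -0.185012)  len=0.2616
  (v23,v26,v27) [-++] → (-0.564, -1.4414, -0.185012)–(-0.564, -1.70639, -0.45)  len=0.3747
  (v23,v27,v20) [-+-] → (-0.564, -1.70639, -0.45)–(-0.564, -1.85657, -0.299822)  len=0.2124
  (v20,v27,v24) [-++] → (-0.564, -1.85657, -0.299822)–(-0.564, -2.15639, 0)  len=0.4240

Chained into 2 loop(s):
  loop 1: 8 segments, perimeter = 2.5456
  loop 2: 8 segments, perimeter = 2.5456
Total perimeter = 5.091


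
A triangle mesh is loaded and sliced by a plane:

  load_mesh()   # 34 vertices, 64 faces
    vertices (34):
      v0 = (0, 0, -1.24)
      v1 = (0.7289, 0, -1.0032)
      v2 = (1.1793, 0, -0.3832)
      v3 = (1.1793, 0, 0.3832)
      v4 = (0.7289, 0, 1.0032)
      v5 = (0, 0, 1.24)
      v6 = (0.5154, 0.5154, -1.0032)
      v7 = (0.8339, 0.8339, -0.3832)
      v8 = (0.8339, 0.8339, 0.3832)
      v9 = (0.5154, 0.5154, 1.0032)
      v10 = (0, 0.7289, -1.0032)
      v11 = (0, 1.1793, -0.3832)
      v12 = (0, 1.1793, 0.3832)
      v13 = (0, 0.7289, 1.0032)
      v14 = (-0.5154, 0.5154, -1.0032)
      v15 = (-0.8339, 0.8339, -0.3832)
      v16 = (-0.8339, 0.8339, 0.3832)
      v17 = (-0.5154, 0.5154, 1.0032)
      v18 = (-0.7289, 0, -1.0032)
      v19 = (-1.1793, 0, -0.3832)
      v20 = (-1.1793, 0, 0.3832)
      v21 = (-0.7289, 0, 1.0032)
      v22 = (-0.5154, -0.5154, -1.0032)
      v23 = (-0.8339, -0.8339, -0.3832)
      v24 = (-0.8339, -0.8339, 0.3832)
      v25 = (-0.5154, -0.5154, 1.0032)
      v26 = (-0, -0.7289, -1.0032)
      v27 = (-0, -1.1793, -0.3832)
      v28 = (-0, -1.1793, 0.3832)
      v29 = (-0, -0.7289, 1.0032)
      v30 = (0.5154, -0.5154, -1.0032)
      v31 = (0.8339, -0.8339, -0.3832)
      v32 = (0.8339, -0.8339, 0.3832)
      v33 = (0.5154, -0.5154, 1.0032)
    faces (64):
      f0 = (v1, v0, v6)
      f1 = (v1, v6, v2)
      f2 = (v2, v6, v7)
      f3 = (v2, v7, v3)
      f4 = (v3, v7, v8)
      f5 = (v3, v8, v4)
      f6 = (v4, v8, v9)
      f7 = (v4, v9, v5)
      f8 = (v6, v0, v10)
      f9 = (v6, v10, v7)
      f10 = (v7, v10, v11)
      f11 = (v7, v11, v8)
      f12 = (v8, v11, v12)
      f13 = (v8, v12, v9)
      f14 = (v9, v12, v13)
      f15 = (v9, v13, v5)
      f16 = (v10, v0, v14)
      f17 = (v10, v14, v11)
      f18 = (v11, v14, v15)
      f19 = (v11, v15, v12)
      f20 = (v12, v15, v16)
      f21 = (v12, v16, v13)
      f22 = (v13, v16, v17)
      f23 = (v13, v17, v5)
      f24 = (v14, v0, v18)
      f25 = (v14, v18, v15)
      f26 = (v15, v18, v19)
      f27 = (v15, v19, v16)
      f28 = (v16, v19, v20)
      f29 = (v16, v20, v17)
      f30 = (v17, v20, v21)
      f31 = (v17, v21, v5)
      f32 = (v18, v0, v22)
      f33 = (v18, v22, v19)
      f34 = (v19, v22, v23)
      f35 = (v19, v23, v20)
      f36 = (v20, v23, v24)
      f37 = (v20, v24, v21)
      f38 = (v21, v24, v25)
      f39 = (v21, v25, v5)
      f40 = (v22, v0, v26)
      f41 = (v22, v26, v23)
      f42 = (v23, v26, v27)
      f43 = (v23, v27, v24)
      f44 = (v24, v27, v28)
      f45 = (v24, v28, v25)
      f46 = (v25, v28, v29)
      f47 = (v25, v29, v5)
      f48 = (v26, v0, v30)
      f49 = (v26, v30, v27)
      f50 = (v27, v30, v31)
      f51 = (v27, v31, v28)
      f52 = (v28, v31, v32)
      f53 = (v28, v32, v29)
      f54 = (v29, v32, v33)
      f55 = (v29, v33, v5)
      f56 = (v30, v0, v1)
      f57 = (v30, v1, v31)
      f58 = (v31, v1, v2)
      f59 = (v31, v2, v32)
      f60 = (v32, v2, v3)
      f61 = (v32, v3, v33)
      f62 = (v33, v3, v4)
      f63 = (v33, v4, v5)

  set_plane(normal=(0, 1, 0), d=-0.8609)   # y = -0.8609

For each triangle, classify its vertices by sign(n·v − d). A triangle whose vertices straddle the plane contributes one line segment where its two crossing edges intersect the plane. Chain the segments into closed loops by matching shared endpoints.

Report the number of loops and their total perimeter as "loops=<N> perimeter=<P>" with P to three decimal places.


loops=1 perimeter=5.072

Straddling triangles (10 of 64):
  (v23,v26,v27) [++-] → (0, -0.8609, -0.821495)–(-0.768714, -0.8609, -0.3832)  len=0.8849
  (v23,v27,v24) [+-+] → (-0.768714, -0.8609, -0.3832)–(-0.768714, -0.8609, 0.32329)  len=0.7065
  (v24,v27,v28) [+--] → (-0.768714, -0.8609, 0.32329)–(-0.768714, -0.8609, 0.3832)  len=0.0599
  (v24,v28,v25) [+-+] → (-0.768714, -0.8609, 0.3832)–(-0.247181, -0.8609, 0.680546)  len=0.6003
  (v25,v28,v29) [+-+] → (-0.247181, -0.8609, 0.680546)–(0, -0.8609, 0.821495)  len=0.2845
  (v26,v30,v27) [++-] → (0.247181, -0.8609, -0.680546)–(0, -0.8609, -0.821495)  len=0.2845
  (v27,v30,v31) [-++] → (0.247181, -0.8609, -0.680546)–(0.768714, -0.8609, -0.3832)  len=0.6003
  (v27,v31,v28) [-+-] → (0.768714, -0.8609, -0.3832)–(0.768714, -0.8609, -0.32329)  len=0.0599
  (v28,v31,v32) [-++] → (0.768714, -0.8609, -0.32329)–(0.768714, -0.8609, 0.3832)  len=0.7065
  (v28,v32,v29) [-++] → (0.768714, -0.8609, 0.3832)–(0, -0.8609, 0.821495)  len=0.8849

Chained into 1 loop(s):
  loop 1: 10 segments, perimeter = 5.0723
Total perimeter = 5.072


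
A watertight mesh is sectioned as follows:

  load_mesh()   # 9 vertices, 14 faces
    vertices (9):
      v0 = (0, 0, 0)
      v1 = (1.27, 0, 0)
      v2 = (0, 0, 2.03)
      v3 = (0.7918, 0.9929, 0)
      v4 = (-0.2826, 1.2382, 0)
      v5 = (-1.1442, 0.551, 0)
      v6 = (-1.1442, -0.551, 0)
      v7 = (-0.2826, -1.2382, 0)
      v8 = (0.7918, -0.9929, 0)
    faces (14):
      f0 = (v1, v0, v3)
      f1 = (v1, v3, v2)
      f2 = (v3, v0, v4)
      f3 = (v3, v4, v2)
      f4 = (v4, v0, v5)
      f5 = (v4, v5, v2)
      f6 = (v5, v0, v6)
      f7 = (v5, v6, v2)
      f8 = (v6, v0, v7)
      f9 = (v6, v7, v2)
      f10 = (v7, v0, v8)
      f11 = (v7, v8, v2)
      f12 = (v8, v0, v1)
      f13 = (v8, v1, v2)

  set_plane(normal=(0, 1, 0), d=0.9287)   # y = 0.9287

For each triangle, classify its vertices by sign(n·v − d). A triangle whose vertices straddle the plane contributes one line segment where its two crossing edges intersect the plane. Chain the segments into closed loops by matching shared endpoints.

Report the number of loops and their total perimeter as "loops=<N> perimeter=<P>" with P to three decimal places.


Straddling triangles (6 of 14):
  (v1,v0,v3) [--+] → (0.740603, 0.9287, 0)–(0.82272, 0.9287, 0)  len=0.0821
  (v1,v3,v2) [-+-] → (0.82272, 0.9287, 0)–(0.740603, 0.9287, 0.131258)  len=0.1548
  (v3,v0,v4) [+-+] → (0.740603, 0.9287, 0)–(-0.211961, 0.9287, 0)  len=0.9526
  (v3,v4,v2) [++-] → (-0.211961, 0.9287, 0.507418)–(0.740603, 0.9287, 0.131258)  len=1.0241
  (v4,v0,v5) [+--] → (-0.211961, 0.9287, 0)–(-0.670646, 0.9287, 0)  len=0.4587
  (v4,v5,v2) [+--] → (-0.670646, 0.9287, 0)–(-0.211961, 0.9287, 0.507418)  len=0.6840

Chained into 1 loop(s):
  loop 1: 6 segments, perimeter = 3.3563
Total perimeter = 3.356

loops=1 perimeter=3.356


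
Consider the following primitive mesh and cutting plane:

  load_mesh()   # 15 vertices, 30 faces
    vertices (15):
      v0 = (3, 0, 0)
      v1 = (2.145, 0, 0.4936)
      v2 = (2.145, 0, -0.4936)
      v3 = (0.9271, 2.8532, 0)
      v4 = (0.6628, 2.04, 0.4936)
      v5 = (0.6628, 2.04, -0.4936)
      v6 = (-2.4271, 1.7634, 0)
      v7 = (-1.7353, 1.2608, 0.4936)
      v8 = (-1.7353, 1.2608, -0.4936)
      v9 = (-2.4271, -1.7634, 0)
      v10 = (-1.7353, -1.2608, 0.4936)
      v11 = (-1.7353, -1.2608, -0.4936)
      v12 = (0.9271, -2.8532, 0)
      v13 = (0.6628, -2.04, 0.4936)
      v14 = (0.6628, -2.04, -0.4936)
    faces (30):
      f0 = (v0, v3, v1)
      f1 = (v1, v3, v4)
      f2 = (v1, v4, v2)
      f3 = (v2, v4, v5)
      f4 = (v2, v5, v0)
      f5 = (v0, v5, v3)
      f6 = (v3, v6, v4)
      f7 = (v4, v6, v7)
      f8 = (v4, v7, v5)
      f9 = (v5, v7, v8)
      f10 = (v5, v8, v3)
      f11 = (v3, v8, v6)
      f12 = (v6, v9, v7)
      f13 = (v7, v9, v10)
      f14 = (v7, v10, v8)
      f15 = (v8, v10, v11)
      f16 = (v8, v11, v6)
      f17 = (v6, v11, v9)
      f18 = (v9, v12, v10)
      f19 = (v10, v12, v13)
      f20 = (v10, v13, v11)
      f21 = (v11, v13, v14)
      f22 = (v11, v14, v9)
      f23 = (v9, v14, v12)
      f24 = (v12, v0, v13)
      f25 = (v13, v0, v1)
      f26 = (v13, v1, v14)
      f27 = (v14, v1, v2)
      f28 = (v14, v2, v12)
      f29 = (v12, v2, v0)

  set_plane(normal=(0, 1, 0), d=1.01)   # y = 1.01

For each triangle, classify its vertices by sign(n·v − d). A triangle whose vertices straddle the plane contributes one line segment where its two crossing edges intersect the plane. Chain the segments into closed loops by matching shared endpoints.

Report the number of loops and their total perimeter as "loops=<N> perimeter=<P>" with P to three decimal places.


loops=2 perimeter=5.649

Straddling triangles (12 of 30):
  (v0,v3,v1) [-+-] → (2.26622, 1.01, 0)–(1.71388, 1.01, 0.318871)  len=0.6378
  (v1,v3,v4) [-++] → (1.71388, 1.01, 0.318871)–(1.41117, 1.01, 0.4936)  len=0.3495
  (v1,v4,v2) [-+-] → (1.41117, 1.01, 0.4936)–(1.41117, 1.01, -0.00483922)  len=0.4984
  (v2,v4,v5) [-++] → (1.41117, 1.01, -0.00483922)–(1.41117, 1.01, -0.4936)  len=0.4888
  (v2,v5,v0) [-+-] → (1.41117, 1.01, -0.4936)–(1.84286, 1.01, -0.24438)  len=0.4985
  (v0,v5,v3) [-++] → (1.84286, 1.01, -0.24438)–(2.26622, 1.01, 0)  len=0.4888
  (v6,v9,v7) [+-+] → (-2.4271, 1.01, 0)–(-1.79267, 1.01, 0.452665)  len=0.7794
  (v7,v9,v10) [+--] → (-1.79267, 1.01, 0.452665)–(-1.7353, 1.01, 0.4936)  len=0.0705
  (v7,v10,v8) [+-+] → (-1.7353, 1.01, 0.4936)–(-1.7353, 1.01, -0.395412)  len=0.8890
  (v8,v10,v11) [+--] → (-1.7353, 1.01, -0.395412)–(-1.7353, 1.01, -0.4936)  len=0.0982
  (v8,v11,v6) [+-+] → (-1.7353, 1.01, -0.4936)–(-2.25476, 1.01, -0.122967)  len=0.6381
  (v6,v11,v9) [+--] → (-2.25476, 1.01, -0.122967)–(-2.4271, 1.01, 0)  len=0.2117

Chained into 2 loop(s):
  loop 1: 6 segments, perimeter = 2.9618
  loop 2: 6 segments, perimeter = 2.6869
Total perimeter = 5.649


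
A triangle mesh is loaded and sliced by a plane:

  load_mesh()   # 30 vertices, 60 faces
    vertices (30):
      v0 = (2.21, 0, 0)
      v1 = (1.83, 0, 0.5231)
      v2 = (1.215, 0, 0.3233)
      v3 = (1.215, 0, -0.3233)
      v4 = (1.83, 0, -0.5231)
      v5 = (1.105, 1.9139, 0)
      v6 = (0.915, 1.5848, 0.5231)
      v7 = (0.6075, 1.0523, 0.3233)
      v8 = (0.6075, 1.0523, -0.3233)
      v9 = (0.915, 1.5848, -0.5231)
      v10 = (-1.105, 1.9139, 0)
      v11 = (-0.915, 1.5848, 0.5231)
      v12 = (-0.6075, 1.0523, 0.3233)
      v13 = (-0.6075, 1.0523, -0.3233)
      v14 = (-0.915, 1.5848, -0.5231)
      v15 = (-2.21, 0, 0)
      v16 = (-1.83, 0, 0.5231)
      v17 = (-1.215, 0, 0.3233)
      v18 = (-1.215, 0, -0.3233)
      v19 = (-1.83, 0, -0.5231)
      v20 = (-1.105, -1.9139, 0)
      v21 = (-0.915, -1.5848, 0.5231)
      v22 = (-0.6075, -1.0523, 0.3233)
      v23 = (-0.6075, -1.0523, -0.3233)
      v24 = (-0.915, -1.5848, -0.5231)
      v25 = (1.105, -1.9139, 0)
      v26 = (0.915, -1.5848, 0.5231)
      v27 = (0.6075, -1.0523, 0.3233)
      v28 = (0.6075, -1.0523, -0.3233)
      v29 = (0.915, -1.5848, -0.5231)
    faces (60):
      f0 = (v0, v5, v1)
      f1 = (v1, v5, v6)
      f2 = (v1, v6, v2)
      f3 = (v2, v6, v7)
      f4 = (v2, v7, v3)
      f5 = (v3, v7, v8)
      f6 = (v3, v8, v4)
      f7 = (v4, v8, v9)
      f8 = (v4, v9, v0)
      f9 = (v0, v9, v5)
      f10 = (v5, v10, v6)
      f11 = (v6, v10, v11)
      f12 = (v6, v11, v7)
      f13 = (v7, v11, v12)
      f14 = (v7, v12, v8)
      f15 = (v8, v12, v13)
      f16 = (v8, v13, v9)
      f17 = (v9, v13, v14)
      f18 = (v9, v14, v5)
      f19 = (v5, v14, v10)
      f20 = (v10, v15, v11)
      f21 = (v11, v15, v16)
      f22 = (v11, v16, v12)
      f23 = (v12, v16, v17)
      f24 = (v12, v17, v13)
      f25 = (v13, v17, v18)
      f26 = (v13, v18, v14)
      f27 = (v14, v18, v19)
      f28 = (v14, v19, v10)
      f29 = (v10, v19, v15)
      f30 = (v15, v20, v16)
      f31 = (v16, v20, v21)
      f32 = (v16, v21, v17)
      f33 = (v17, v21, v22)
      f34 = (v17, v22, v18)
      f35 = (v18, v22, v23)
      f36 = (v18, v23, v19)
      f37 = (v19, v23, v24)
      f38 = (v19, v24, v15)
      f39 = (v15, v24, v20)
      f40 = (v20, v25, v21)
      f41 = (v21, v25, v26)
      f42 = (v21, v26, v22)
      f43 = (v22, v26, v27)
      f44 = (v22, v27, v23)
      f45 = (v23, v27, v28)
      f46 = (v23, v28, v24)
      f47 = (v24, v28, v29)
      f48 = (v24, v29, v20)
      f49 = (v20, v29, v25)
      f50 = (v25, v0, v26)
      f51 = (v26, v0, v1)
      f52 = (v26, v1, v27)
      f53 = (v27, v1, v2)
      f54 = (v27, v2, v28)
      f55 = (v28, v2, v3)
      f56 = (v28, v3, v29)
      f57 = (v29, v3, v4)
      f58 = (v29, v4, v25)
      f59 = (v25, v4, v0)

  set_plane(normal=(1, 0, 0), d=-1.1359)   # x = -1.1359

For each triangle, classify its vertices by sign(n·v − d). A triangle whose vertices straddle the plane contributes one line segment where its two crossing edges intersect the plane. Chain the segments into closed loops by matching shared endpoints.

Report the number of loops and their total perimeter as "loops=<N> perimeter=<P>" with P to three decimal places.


Straddling triangles (20 of 60):
  (v10,v15,v11) [+-+] → (-1.1359, 1.86038, 0)–(-1.1359, 1.31447, 0.43387)  len=0.6973
  (v11,v15,v16) [+--] → (-1.1359, 1.31447, 0.43387)–(-1.1359, 1.2022, 0.5231)  len=0.1434
  (v11,v16,v12) [+-+] → (-1.1359, 1.2022, 0.5231)–(-1.1359, 0.597465, 0.409659)  len=0.6153
  (v12,v16,v17) [+--] → (-1.1359, 0.597465, 0.409659)–(-1.1359, 0.137016, 0.3233)  len=0.4685
  (v12,v17,v13) [+-+] → (-1.1359, 0.137016, 0.3233)–(-1.1359, 0.137016, 0.239109)  len=0.0842
  (v13,v17,v18) [+--] → (-1.1359, 0.137016, 0.239109)–(-1.1359, 0.137016, -0.3233)  len=0.5624
  (v13,v18,v14) [+-+] → (-1.1359, 0.137016, -0.3233)–(-1.1359, 0.417859, -0.375981)  len=0.2857
  (v14,v18,v19) [+--] → (-1.1359, 0.417859, -0.375981)–(-1.1359, 1.2022, -0.5231)  len=0.7980
  (v14,v19,v10) [+-+] → (-1.1359, 1.2022, -0.5231)–(-1.1359, 1.83233, -0.0222949)  len=0.8049
  (v10,v19,v15) [+--] → (-1.1359, 1.83233, -0.0222949)–(-1.1359, 1.86038, 0)  len=0.0358
  (v15,v20,v16) [-+-] → (-1.1359, -1.86038, 0)–(-1.1359, -1.83233, 0.0222949)  len=0.0358
  (v16,v20,v21) [-++] → (-1.1359, -1.83233, 0.0222949)–(-1.1359, -1.2022, 0.5231)  len=0.8049
  (v16,v21,v17) [-+-] → (-1.1359, -1.2022, 0.5231)–(-1.1359, -0.417859, 0.375981)  len=0.7980
  (v17,v21,v22) [-++] → (-1.1359, -0.417859, 0.375981)–(-1.1359, -0.137016, 0.3233)  len=0.2857
  (v17,v22,v18) [-+-] → (-1.1359, -0.137016, 0.3233)–(-1.1359, -0.137016, -0.239109)  len=0.5624
  (v18,v22,v23) [-++] → (-1.1359, -0.137016, -0.239109)–(-1.1359, -0.137016, -0.3233)  len=0.0842
  (v18,v23,v19) [-+-] → (-1.1359, -0.137016, -0.3233)–(-1.1359, -0.597465, -0.409659)  len=0.4685
  (v19,v23,v24) [-++] → (-1.1359, -0.597465, -0.409659)–(-1.1359, -1.2022, -0.5231)  len=0.6153
  (v19,v24,v15) [-+-] → (-1.1359, -1.2022, -0.5231)–(-1.1359, -1.31447, -0.43387)  len=0.1434
  (v15,v24,v20) [-++] → (-1.1359, -1.31447, -0.43387)–(-1.1359, -1.86038, 0)  len=0.6973

Chained into 2 loop(s):
  loop 1: 10 segments, perimeter = 4.4956
  loop 2: 10 segments, perimeter = 4.4956
Total perimeter = 8.991

loops=2 perimeter=8.991


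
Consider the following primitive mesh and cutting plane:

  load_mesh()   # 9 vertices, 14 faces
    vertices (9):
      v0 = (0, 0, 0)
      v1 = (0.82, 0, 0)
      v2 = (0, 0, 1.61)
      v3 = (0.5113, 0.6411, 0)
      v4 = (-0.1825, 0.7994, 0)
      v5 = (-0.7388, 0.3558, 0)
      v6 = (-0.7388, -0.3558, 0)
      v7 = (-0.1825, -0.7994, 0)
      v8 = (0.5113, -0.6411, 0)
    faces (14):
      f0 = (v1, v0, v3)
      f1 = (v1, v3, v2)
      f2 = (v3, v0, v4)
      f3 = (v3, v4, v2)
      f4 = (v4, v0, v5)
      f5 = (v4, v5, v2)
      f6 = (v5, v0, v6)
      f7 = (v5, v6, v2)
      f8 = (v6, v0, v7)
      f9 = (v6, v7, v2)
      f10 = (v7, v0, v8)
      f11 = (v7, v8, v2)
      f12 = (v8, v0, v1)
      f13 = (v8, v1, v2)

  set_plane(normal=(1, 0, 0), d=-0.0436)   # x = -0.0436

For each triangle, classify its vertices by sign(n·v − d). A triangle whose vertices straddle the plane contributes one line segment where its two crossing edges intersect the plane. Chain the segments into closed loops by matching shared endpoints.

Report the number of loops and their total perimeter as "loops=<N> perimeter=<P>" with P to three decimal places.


Straddling triangles (10 of 14):
  (v3,v0,v4) [++-] → (-0.0436, 0.19098, 0)–(-0.0436, 0.767708, 0)  len=0.5767
  (v3,v4,v2) [+-+] → (-0.0436, 0.767708, 0)–(-0.0436, 0.19098, 1.22536)  len=1.3543
  (v4,v0,v5) [-+-] → (-0.0436, 0.19098, 0)–(-0.0436, 0.0209974, 0)  len=0.1700
  (v4,v5,v2) [--+] → (-0.0436, 0.0209974, 1.51499)–(-0.0436, 0.19098, 1.22536)  len=0.3358
  (v5,v0,v6) [-+-] → (-0.0436, 0.0209974, 0)–(-0.0436, -0.0209974, 0)  len=0.0420
  (v5,v6,v2) [--+] → (-0.0436, -0.0209974, 1.51499)–(-0.0436, 0.0209974, 1.51499)  len=0.0420
  (v6,v0,v7) [-+-] → (-0.0436, -0.0209974, 0)–(-0.0436, -0.19098, 0)  len=0.1700
  (v6,v7,v2) [--+] → (-0.0436, -0.19098, 1.22536)–(-0.0436, -0.0209974, 1.51499)  len=0.3358
  (v7,v0,v8) [-++] → (-0.0436, -0.19098, 0)–(-0.0436, -0.767708, 0)  len=0.5767
  (v7,v8,v2) [-++] → (-0.0436, -0.767708, 0)–(-0.0436, -0.19098, 1.22536)  len=1.3543

Chained into 1 loop(s):
  loop 1: 10 segments, perimeter = 4.9577
Total perimeter = 4.958

loops=1 perimeter=4.958


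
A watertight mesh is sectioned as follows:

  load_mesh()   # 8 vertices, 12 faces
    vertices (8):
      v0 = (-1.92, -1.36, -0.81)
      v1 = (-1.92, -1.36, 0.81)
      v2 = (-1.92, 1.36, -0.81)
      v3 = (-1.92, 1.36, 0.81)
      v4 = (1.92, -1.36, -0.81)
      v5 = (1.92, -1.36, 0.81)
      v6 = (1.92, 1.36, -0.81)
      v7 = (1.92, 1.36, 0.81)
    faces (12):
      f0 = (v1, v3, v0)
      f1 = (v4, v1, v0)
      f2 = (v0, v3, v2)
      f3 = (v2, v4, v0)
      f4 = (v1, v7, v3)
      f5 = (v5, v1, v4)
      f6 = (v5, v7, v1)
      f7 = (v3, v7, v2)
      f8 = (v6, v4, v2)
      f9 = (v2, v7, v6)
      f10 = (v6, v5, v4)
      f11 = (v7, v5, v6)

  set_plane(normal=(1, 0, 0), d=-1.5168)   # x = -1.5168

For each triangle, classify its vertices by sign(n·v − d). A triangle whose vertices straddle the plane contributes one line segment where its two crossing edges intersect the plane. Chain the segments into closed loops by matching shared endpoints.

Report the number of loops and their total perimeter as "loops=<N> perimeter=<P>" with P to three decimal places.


Straddling triangles (8 of 12):
  (v4,v1,v0) [+--] → (-1.5168, -1.36, 0.6399)–(-1.5168, -1.36, -0.81)  len=1.4499
  (v2,v4,v0) [-+-] → (-1.5168, 1.0744, -0.81)–(-1.5168, -1.36, -0.81)  len=2.4344
  (v1,v7,v3) [-+-] → (-1.5168, -1.0744, 0.81)–(-1.5168, 1.36, 0.81)  len=2.4344
  (v5,v1,v4) [+-+] → (-1.5168, -1.36, 0.81)–(-1.5168, -1.36, 0.6399)  len=0.1701
  (v5,v7,v1) [++-] → (-1.5168, -1.0744, 0.81)–(-1.5168, -1.36, 0.81)  len=0.2856
  (v3,v7,v2) [-+-] → (-1.5168, 1.36, 0.81)–(-1.5168, 1.36, -0.6399)  len=1.4499
  (v6,v4,v2) [++-] → (-1.5168, 1.0744, -0.81)–(-1.5168, 1.36, -0.81)  len=0.2856
  (v2,v7,v6) [-++] → (-1.5168, 1.36, -0.6399)–(-1.5168, 1.36, -0.81)  len=0.1701

Chained into 1 loop(s):
  loop 1: 8 segments, perimeter = 8.6800
Total perimeter = 8.680

loops=1 perimeter=8.680


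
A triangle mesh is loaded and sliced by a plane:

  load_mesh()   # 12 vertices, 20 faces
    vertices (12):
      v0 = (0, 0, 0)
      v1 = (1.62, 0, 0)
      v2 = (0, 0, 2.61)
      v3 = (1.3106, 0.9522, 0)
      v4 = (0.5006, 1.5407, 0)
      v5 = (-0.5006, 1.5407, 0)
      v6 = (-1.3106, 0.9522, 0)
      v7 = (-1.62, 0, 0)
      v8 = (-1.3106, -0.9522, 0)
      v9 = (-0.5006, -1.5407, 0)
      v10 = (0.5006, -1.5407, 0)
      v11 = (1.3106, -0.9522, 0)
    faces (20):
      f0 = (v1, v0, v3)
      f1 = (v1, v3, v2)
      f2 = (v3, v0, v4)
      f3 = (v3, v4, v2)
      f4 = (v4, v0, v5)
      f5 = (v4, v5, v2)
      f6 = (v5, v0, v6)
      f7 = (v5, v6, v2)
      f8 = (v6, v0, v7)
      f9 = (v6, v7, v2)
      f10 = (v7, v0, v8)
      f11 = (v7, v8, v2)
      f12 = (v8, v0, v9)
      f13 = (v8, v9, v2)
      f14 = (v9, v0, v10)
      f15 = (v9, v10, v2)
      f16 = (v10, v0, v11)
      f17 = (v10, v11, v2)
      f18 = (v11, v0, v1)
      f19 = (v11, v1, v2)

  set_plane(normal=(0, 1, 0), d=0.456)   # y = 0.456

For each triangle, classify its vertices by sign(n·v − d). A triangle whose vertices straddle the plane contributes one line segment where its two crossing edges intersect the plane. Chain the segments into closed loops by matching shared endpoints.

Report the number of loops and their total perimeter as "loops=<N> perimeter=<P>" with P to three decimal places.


Straddling triangles (10 of 20):
  (v1,v0,v3) [--+] → (0.627635, 0.456, 0)–(1.47183, 0.456, 0)  len=0.8442
  (v1,v3,v2) [-+-] → (1.47183, 0.456, 0)–(0.627635, 0.456, 1.36009)  len=1.6008
  (v3,v0,v4) [+-+] → (0.627635, 0.456, 0)–(0.148162, 0.456, 0)  len=0.4795
  (v3,v4,v2) [++-] → (0.148162, 0.456, 1.83752)–(0.627635, 0.456, 1.36009)  len=0.6766
  (v4,v0,v5) [+-+] → (0.148162, 0.456, 0)–(-0.148162, 0.456, 0)  len=0.2963
  (v4,v5,v2) [++-] → (-0.148162, 0.456, 1.83752)–(0.148162, 0.456, 1.83752)  len=0.2963
  (v5,v0,v6) [+-+] → (-0.148162, 0.456, 0)–(-0.627635, 0.456, 0)  len=0.4795
  (v5,v6,v2) [++-] → (-0.627635, 0.456, 1.36009)–(-0.148162, 0.456, 1.83752)  len=0.6766
  (v6,v0,v7) [+--] → (-0.627635, 0.456, 0)–(-1.47183, 0.456, 0)  len=0.8442
  (v6,v7,v2) [+--] → (-1.47183, 0.456, 0)–(-0.627635, 0.456, 1.36009)  len=1.6008

Chained into 1 loop(s):
  loop 1: 10 segments, perimeter = 7.7948
Total perimeter = 7.795

loops=1 perimeter=7.795


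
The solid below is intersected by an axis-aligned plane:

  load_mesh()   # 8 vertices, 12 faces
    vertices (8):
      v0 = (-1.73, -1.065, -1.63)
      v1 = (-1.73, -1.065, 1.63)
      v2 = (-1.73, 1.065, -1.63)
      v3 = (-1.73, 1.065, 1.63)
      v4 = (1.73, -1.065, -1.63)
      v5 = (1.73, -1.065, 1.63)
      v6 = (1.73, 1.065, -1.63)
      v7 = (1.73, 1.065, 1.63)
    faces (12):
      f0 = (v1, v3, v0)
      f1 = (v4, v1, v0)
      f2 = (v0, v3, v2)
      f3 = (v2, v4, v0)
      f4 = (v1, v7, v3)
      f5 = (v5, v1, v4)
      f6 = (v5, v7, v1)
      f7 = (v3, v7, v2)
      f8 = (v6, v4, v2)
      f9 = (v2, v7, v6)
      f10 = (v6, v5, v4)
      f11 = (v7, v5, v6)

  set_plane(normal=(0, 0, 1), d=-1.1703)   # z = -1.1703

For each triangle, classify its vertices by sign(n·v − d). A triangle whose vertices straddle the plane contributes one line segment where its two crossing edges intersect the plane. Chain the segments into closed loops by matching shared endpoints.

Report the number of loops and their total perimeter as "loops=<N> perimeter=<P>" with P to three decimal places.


Straddling triangles (8 of 12):
  (v1,v3,v0) [++-] → (-1.73, -0.764644, -1.1703)–(-1.73, -1.065, -1.1703)  len=0.3004
  (v4,v1,v0) [-+-] → (1.2421, -1.065, -1.1703)–(-1.73, -1.065, -1.1703)  len=2.9721
  (v0,v3,v2) [-+-] → (-1.73, -0.764644, -1.1703)–(-1.73, 1.065, -1.1703)  len=1.8296
  (v5,v1,v4) [++-] → (1.2421, -1.065, -1.1703)–(1.73, -1.065, -1.1703)  len=0.4879
  (v3,v7,v2) [++-] → (-1.2421, 1.065, -1.1703)–(-1.73, 1.065, -1.1703)  len=0.4879
  (v2,v7,v6) [-+-] → (-1.2421, 1.065, -1.1703)–(1.73, 1.065, -1.1703)  len=2.9721
  (v6,v5,v4) [-+-] → (1.73, 0.764644, -1.1703)–(1.73, -1.065, -1.1703)  len=1.8296
  (v7,v5,v6) [++-] → (1.73, 0.764644, -1.1703)–(1.73, 1.065, -1.1703)  len=0.3004

Chained into 1 loop(s):
  loop 1: 8 segments, perimeter = 11.1800
Total perimeter = 11.180

loops=1 perimeter=11.180


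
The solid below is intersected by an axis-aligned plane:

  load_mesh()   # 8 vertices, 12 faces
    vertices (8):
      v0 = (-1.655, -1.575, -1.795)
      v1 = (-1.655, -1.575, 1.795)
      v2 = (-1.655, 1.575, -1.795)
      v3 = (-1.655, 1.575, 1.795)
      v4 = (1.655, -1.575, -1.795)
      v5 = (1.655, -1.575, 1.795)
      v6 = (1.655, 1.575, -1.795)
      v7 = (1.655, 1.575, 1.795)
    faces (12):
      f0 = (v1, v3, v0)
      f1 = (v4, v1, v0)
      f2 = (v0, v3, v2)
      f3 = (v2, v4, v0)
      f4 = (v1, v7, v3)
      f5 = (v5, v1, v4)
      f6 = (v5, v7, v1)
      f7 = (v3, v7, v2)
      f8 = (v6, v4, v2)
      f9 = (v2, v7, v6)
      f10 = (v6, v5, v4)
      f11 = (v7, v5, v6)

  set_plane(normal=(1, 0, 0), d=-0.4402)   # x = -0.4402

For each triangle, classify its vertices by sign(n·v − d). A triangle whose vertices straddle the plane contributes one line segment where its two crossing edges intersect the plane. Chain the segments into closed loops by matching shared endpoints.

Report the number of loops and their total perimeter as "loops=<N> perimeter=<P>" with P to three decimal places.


loops=1 perimeter=13.480

Straddling triangles (8 of 12):
  (v4,v1,v0) [+--] → (-0.4402, -1.575, 0.477437)–(-0.4402, -1.575, -1.795)  len=2.2724
  (v2,v4,v0) [-+-] → (-0.4402, 0.418921, -1.795)–(-0.4402, -1.575, -1.795)  len=1.9939
  (v1,v7,v3) [-+-] → (-0.4402, -0.418921, 1.795)–(-0.4402, 1.575, 1.795)  len=1.9939
  (v5,v1,v4) [+-+] → (-0.4402, -1.575, 1.795)–(-0.4402, -1.575, 0.477437)  len=1.3176
  (v5,v7,v1) [++-] → (-0.4402, -0.418921, 1.795)–(-0.4402, -1.575, 1.795)  len=1.1561
  (v3,v7,v2) [-+-] → (-0.4402, 1.575, 1.795)–(-0.4402, 1.575, -0.477437)  len=2.2724
  (v6,v4,v2) [++-] → (-0.4402, 0.418921, -1.795)–(-0.4402, 1.575, -1.795)  len=1.1561
  (v2,v7,v6) [-++] → (-0.4402, 1.575, -0.477437)–(-0.4402, 1.575, -1.795)  len=1.3176

Chained into 1 loop(s):
  loop 1: 8 segments, perimeter = 13.4800
Total perimeter = 13.480


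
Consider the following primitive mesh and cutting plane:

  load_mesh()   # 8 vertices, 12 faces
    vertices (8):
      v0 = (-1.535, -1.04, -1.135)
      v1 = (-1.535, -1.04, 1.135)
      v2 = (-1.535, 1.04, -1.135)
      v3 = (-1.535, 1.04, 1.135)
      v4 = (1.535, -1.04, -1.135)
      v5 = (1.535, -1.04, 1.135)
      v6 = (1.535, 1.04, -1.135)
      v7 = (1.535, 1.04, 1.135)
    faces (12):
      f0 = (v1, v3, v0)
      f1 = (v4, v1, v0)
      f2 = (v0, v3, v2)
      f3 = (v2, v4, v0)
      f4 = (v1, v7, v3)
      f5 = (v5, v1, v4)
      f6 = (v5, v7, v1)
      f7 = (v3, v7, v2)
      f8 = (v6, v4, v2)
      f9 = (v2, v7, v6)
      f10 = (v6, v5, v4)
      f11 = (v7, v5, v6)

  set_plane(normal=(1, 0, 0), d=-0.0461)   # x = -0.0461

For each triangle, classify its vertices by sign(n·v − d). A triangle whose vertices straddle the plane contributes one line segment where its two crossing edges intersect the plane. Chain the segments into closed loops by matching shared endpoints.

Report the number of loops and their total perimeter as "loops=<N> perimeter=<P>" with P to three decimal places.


Straddling triangles (8 of 12):
  (v4,v1,v0) [+--] → (-0.0461, -1.04, 0.034087)–(-0.0461, -1.04, -1.135)  len=1.1691
  (v2,v4,v0) [-+-] → (-0.0461, 0.0312339, -1.135)–(-0.0461, -1.04, -1.135)  len=1.0712
  (v1,v7,v3) [-+-] → (-0.0461, -0.0312339, 1.135)–(-0.0461, 1.04, 1.135)  len=1.0712
  (v5,v1,v4) [+-+] → (-0.0461, -1.04, 1.135)–(-0.0461, -1.04, 0.034087)  len=1.1009
  (v5,v7,v1) [++-] → (-0.0461, -0.0312339, 1.135)–(-0.0461, -1.04, 1.135)  len=1.0088
  (v3,v7,v2) [-+-] → (-0.0461, 1.04, 1.135)–(-0.0461, 1.04, -0.034087)  len=1.1691
  (v6,v4,v2) [++-] → (-0.0461, 0.0312339, -1.135)–(-0.0461, 1.04, -1.135)  len=1.0088
  (v2,v7,v6) [-++] → (-0.0461, 1.04, -0.034087)–(-0.0461, 1.04, -1.135)  len=1.1009

Chained into 1 loop(s):
  loop 1: 8 segments, perimeter = 8.7000
Total perimeter = 8.700

loops=1 perimeter=8.700


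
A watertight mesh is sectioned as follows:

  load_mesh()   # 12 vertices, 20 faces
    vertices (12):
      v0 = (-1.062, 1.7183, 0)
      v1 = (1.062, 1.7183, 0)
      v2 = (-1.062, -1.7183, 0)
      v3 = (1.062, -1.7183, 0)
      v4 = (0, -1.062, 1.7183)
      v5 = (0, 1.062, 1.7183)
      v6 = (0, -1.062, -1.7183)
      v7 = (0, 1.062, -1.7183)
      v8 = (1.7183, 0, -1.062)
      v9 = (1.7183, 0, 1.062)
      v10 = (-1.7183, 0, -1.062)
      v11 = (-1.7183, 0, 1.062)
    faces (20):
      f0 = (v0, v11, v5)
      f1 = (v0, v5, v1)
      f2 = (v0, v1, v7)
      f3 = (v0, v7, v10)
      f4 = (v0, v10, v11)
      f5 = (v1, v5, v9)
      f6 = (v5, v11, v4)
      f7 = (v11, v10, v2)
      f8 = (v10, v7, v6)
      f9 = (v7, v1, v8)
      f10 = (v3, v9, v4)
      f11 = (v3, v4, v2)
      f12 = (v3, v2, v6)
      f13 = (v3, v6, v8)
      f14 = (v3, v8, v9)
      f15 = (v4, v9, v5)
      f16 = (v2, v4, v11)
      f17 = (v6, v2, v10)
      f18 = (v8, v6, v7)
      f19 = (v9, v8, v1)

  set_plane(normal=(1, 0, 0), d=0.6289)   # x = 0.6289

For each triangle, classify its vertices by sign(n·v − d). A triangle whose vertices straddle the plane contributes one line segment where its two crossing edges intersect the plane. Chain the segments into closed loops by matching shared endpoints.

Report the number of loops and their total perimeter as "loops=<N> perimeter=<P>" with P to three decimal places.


loops=1 perimeter=10.091

Straddling triangles (10 of 20):
  (v0,v5,v1) [--+] → (0.6289, 1.45065, 0.700749)–(0.6289, 1.7183, 0)  len=0.7501
  (v0,v1,v7) [-+-] → (0.6289, 1.7183, 0)–(0.6289, 1.45065, -0.700749)  len=0.7501
  (v1,v5,v9) [+-+] → (0.6289, 1.45065, 0.700749)–(0.6289, 0.673307, 1.47809)  len=1.0993
  (v7,v1,v8) [-++] → (0.6289, 1.45065, -0.700749)–(0.6289, 0.673307, -1.47809)  len=1.0993
  (v3,v9,v4) [++-] → (0.6289, -0.673307, 1.47809)–(0.6289, -1.45065, 0.700749)  len=1.0993
  (v3,v4,v2) [+--] → (0.6289, -1.45065, 0.700749)–(0.6289, -1.7183, 0)  len=0.7501
  (v3,v2,v6) [+--] → (0.6289, -1.7183, 0)–(0.6289, -1.45065, -0.700749)  len=0.7501
  (v3,v6,v8) [+-+] → (0.6289, -1.45065, -0.700749)–(0.6289, -0.673307, -1.47809)  len=1.0993
  (v4,v9,v5) [-+-] → (0.6289, -0.673307, 1.47809)–(0.6289, 0.673307, 1.47809)  len=1.3466
  (v8,v6,v7) [+--] → (0.6289, -0.673307, -1.47809)–(0.6289, 0.673307, -1.47809)  len=1.3466

Chained into 1 loop(s):
  loop 1: 10 segments, perimeter = 10.0910
Total perimeter = 10.091


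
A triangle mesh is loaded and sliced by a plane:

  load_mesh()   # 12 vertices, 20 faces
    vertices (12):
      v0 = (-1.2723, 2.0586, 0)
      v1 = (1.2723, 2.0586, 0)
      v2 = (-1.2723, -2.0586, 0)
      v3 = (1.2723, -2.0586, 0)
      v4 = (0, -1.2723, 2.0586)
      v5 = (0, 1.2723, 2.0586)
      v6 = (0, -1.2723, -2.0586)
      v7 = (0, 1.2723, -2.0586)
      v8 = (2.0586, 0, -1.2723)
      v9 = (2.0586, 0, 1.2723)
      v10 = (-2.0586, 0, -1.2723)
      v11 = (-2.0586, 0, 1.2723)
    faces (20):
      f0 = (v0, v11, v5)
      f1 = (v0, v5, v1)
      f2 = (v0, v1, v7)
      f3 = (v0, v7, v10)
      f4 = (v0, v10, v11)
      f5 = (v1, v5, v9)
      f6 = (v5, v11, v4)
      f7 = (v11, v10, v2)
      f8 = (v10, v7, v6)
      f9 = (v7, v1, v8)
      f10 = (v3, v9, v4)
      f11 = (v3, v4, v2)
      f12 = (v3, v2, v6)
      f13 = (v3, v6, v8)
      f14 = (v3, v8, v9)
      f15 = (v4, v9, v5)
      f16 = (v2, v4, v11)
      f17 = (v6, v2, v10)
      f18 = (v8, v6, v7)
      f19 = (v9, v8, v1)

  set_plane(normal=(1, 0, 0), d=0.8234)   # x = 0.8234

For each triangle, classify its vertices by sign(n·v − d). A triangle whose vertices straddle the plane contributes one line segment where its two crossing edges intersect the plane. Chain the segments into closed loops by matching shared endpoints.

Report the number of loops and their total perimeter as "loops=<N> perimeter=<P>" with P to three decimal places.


Straddling triangles (10 of 20):
  (v0,v5,v1) [--+] → (0.8234, 1.78117, 0.726327)–(0.8234, 2.0586, 0)  len=0.7775
  (v0,v1,v7) [-+-] → (0.8234, 2.0586, 0)–(0.8234, 1.78117, -0.726327)  len=0.7775
  (v1,v5,v9) [+-+] → (0.8234, 1.78117, 0.726327)–(0.8234, 0.763405, 1.7441)  len=1.4393
  (v7,v1,v8) [-++] → (0.8234, 1.78117, -0.726327)–(0.8234, 0.763405, -1.7441)  len=1.4393
  (v3,v9,v4) [++-] → (0.8234, -0.763405, 1.7441)–(0.8234, -1.78117, 0.726327)  len=1.4393
  (v3,v4,v2) [+--] → (0.8234, -1.78117, 0.726327)–(0.8234, -2.0586, 0)  len=0.7775
  (v3,v2,v6) [+--] → (0.8234, -2.0586, 0)–(0.8234, -1.78117, -0.726327)  len=0.7775
  (v3,v6,v8) [+-+] → (0.8234, -1.78117, -0.726327)–(0.8234, -0.763405, -1.7441)  len=1.4393
  (v4,v9,v5) [-+-] → (0.8234, -0.763405, 1.7441)–(0.8234, 0.763405, 1.7441)  len=1.5268
  (v8,v6,v7) [+--] → (0.8234, -0.763405, -1.7441)–(0.8234, 0.763405, -1.7441)  len=1.5268

Chained into 1 loop(s):
  loop 1: 10 segments, perimeter = 11.9210
Total perimeter = 11.921

loops=1 perimeter=11.921


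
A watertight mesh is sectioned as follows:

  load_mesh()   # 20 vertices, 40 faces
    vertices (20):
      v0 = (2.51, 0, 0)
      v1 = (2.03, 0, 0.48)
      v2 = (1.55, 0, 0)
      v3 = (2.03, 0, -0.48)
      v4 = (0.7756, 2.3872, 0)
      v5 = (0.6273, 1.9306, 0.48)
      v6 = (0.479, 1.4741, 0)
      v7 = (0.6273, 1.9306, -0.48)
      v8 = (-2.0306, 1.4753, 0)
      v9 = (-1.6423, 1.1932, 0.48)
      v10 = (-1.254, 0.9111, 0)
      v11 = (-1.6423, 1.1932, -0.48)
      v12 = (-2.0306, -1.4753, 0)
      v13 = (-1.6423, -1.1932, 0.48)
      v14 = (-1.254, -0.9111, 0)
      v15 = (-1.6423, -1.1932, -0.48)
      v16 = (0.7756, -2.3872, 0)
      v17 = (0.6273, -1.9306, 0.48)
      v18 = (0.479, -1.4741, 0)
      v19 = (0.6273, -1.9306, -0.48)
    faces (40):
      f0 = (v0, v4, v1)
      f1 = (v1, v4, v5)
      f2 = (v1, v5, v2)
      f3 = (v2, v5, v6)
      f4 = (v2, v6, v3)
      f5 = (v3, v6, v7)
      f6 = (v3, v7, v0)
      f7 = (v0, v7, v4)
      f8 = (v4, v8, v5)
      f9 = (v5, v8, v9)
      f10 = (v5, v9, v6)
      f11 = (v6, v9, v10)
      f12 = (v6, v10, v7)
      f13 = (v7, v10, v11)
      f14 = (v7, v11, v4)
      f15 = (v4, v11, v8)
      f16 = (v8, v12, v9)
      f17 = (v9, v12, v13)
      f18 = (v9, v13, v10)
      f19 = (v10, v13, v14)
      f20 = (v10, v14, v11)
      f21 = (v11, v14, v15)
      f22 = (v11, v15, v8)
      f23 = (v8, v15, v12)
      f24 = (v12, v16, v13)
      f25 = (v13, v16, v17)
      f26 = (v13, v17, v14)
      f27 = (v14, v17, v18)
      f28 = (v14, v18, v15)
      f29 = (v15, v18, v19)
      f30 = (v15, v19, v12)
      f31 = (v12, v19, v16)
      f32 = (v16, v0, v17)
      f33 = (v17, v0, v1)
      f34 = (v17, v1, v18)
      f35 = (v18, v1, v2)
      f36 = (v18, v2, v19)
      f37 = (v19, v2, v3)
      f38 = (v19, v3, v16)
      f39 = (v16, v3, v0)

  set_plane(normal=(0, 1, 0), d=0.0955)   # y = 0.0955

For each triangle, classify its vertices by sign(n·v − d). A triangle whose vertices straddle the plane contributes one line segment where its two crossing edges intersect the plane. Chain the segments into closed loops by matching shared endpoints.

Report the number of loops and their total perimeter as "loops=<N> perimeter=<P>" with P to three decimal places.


loops=2 perimeter=5.185

Straddling triangles (16 of 40):
  (v0,v4,v1) [-+-] → (2.44062, 0.0955, 0)–(1.97982, 0.0955, 0.460798)  len=0.6517
  (v1,v4,v5) [-++] → (1.97982, 0.0955, 0.460798)–(1.96061, 0.0955, 0.48)  len=0.0272
  (v1,v5,v2) [-+-] → (1.96061, 0.0955, 0.48)–(1.50436, 0.0955, 0.0237439)  len=0.6452
  (v2,v5,v6) [-++] → (1.50436, 0.0955, 0.0237439)–(1.48061, 0.0955, 0)  len=0.0336
  (v2,v6,v3) [-+-] → (1.48061, 0.0955, 0)–(1.92952, 0.0955, -0.448903)  len=0.6348
  (v3,v6,v7) [-++] → (1.92952, 0.0955, -0.448903)–(1.96061, 0.0955, -0.48)  len=0.0440
  (v3,v7,v0) [-+-] → (1.96061, 0.0955, -0.48)–(2.41687, 0.0955, -0.0237439)  len=0.6452
  (v0,v7,v4) [-++] → (2.41687, 0.0955, -0.0237439)–(2.44062, 0.0955, 0)  len=0.0336
  (v8,v12,v9) [+-+] → (-2.0306, 0.0955, 0)–(-1.80203, 0.0955, 0.28255)  len=0.3634
  (v9,v12,v13) [+--] → (-1.80203, 0.0955, 0.28255)–(-1.6423, 0.0955, 0.48)  len=0.2540
  (v9,v13,v10) [+-+] → (-1.6423, 0.0955, 0.48)–(-1.4045, 0.0955, 0.186042)  len=0.3781
  (v10,v13,v14) [+--] → (-1.4045, 0.0955, 0.186042)–(-1.254, 0.0955, 0)  len=0.2393
  (v10,v14,v11) [+-+] → (-1.254, 0.0955, 0)–(-1.43974, 0.0955, -0.22961)  len=0.2953
  (v11,v14,v15) [+--] → (-1.43974, 0.0955, -0.22961)–(-1.6423, 0.0955, -0.48)  len=0.3221
  (v11,v15,v8) [+-+] → (-1.6423, 0.0955, -0.48)–(-1.82982, 0.0955, -0.248193)  len=0.2982
  (v8,v15,v12) [+--] → (-1.82982, 0.0955, -0.248193)–(-2.0306, 0.0955, 0)  len=0.3192

Chained into 2 loop(s):
  loop 1: 8 segments, perimeter = 2.7153
  loop 2: 8 segments, perimeter = 2.4696
Total perimeter = 5.185
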